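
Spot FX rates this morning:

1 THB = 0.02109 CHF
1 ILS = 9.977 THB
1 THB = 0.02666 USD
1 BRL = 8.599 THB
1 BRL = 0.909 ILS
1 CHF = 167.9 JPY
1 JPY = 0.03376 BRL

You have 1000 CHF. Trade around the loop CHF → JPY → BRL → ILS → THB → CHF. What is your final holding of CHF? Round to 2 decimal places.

1000 CHF × 167.9 = 167900 JPY
167900 JPY × 0.03376 = 5668.304 BRL
5668.304 BRL × 0.909 = 5152.488336 ILS
5152.488336 ILS × 9.977 = 51406.376128272 THB
51406.376128272 THB × 0.02109 = 1084.16047254525648 CHF

1084.16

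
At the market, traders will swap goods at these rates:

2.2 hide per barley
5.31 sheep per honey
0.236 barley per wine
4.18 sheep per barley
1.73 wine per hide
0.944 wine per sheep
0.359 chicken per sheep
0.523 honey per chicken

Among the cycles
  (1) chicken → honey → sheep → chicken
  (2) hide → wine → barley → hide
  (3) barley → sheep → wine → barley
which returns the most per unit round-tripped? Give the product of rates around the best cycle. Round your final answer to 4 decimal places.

0.9970

(1) 0.523 × 5.31 × 0.359 = 0.99699
(2) 1.73 × 0.236 × 2.2 = 0.89822
(3) 4.18 × 0.944 × 0.236 = 0.93124
Highest is cycle (1) at 0.9970 (≤1, no arbitrage).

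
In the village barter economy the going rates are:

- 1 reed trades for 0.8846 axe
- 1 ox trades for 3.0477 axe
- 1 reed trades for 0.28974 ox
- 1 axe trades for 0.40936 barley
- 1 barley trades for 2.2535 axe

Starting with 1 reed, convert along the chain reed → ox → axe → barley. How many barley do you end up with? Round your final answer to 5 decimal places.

1 reed × 0.28974 = 0.28974 ox
0.28974 ox × 3.0477 = 0.883040598 axe
0.883040598 axe × 0.40936 = 0.36148149919728 barley

0.36148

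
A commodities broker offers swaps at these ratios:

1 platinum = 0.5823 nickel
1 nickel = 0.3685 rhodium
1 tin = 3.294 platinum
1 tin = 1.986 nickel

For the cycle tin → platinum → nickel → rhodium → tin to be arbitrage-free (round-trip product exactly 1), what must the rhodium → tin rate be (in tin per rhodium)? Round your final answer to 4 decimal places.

Known legs of the cycle: 3.294 × 0.5823 × 0.3685 = 0.7068184497
For no arbitrage the full-cycle product must be 1, so the missing rate is 1 / 0.7068184497 ≈ 1.414790.

1.4148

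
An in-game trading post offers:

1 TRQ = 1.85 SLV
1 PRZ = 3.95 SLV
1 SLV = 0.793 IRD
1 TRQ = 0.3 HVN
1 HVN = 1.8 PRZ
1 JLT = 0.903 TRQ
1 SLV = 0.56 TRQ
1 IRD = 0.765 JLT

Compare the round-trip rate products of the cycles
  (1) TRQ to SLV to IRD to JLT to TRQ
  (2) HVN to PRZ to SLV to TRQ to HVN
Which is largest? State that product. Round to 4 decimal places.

1.1945

(1) 1.85 × 0.793 × 0.765 × 0.903 = 1.01343
(2) 1.8 × 3.95 × 0.56 × 0.3 = 1.19448
Highest is cycle (2) at 1.1945 (>1, arbitrage).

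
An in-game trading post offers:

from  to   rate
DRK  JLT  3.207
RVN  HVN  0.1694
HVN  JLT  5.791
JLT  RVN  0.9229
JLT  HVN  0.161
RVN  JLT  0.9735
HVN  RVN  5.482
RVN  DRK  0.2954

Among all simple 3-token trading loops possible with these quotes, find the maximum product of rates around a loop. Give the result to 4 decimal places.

0.9054

HVN→JLT→RVN→HVN: 5.791 × 0.9229 × 0.1694 = 0.90536
DRK→JLT→RVN→DRK: 3.207 × 0.9229 × 0.2954 = 0.87431
HVN→RVN→JLT→HVN: 5.482 × 0.9735 × 0.161 = 0.85921
Maximum is HVN→JLT→RVN→HVN at 0.9054; no arbitrage — every cycle loses value.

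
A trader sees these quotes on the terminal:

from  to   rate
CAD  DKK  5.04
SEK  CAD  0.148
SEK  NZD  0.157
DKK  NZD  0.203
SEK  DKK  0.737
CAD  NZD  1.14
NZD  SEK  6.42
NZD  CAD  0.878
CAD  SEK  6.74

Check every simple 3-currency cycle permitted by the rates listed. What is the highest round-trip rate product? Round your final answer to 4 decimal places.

SEK→CAD→NZD→SEK: 0.148 × 1.14 × 6.42 = 1.08318
SEK→DKK→NZD→SEK: 0.737 × 0.203 × 6.42 = 0.96050
SEK→NZD→CAD→SEK: 0.157 × 0.878 × 6.74 = 0.92908
NZD→CAD→DKK→NZD: 0.878 × 5.04 × 0.203 = 0.89830
Maximum is SEK→CAD→NZD→SEK at 1.0832; arbitrage exists.

1.0832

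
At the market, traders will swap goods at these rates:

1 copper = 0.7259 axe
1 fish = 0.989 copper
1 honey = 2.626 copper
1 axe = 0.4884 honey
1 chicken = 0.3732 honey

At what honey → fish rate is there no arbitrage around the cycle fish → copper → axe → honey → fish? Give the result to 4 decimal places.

2.8520

Known legs of the cycle: 0.989 × 0.7259 × 0.4884 = 0.35062973484
For no arbitrage the full-cycle product must be 1, so the missing rate is 1 / 0.35062973484 ≈ 2.852011.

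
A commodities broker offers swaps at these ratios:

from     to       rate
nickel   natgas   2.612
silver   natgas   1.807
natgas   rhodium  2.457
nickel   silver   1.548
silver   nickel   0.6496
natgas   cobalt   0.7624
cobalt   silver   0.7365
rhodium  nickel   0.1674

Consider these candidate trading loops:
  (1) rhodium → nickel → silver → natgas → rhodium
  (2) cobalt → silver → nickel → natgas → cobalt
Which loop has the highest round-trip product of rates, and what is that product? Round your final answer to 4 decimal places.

1.1505

(1) 0.1674 × 1.548 × 1.807 × 2.457 = 1.15051
(2) 0.7365 × 0.6496 × 2.612 × 0.7624 = 0.95274
Highest is cycle (1) at 1.1505 (>1, arbitrage).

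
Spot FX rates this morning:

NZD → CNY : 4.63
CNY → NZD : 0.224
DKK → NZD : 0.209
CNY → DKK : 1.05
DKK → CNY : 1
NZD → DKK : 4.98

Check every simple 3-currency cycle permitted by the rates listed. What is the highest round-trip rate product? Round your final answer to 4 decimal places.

DKK→CNY→NZD→DKK: 1 × 0.224 × 4.98 = 1.11552
DKK→NZD→CNY→DKK: 0.209 × 4.63 × 1.05 = 1.01605
Maximum is DKK→CNY→NZD→DKK at 1.1155; arbitrage exists.

1.1155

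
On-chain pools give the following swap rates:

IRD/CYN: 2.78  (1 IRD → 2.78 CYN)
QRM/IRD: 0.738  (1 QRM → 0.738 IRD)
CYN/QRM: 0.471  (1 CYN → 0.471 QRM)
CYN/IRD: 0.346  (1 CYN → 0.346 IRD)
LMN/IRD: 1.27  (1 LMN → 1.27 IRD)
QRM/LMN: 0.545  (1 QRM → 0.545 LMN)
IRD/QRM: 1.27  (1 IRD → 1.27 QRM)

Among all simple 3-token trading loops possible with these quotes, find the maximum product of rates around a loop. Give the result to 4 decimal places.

CYN→QRM→IRD→CYN: 0.471 × 0.738 × 2.78 = 0.96632
LMN→IRD→QRM→LMN: 1.27 × 1.27 × 0.545 = 0.87903
Maximum is CYN→QRM→IRD→CYN at 0.9663; no arbitrage — every cycle loses value.

0.9663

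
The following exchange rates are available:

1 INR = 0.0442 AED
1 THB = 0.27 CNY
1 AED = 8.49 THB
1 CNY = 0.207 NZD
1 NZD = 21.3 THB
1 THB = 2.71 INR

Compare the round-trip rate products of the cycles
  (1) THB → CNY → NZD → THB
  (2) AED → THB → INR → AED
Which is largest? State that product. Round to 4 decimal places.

1.1905

(1) 0.27 × 0.207 × 21.3 = 1.19046
(2) 8.49 × 2.71 × 0.0442 = 1.01695
Highest is cycle (1) at 1.1905 (>1, arbitrage).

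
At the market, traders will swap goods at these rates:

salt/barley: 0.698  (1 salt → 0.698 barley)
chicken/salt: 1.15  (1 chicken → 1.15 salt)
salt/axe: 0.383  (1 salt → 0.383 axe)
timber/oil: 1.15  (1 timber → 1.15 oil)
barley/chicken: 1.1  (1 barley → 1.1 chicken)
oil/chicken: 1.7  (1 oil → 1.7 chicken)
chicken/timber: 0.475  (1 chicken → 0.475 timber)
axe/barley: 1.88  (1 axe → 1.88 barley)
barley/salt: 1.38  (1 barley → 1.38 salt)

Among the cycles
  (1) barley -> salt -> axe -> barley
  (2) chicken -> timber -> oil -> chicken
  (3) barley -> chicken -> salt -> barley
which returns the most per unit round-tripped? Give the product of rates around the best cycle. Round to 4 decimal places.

(1) 1.38 × 0.383 × 1.88 = 0.99366
(2) 0.475 × 1.15 × 1.7 = 0.92863
(3) 1.1 × 1.15 × 0.698 = 0.88297
Highest is cycle (1) at 0.9937 (≤1, no arbitrage).

0.9937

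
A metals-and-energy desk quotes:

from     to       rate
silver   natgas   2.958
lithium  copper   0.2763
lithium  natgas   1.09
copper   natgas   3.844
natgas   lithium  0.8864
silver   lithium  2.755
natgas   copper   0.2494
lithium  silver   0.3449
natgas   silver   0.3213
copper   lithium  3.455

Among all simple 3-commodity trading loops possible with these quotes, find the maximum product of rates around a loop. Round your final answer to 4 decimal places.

silver→lithium→natgas→silver: 2.755 × 1.09 × 0.3213 = 0.96485
natgas→lithium→copper→natgas: 0.8864 × 0.2763 × 3.844 = 0.94144
natgas→copper→lithium→natgas: 0.2494 × 3.455 × 1.09 = 0.93923
silver→natgas→lithium→silver: 2.958 × 0.8864 × 0.3449 = 0.90432
Maximum is silver→lithium→natgas→silver at 0.9648; no arbitrage — every cycle loses value.

0.9648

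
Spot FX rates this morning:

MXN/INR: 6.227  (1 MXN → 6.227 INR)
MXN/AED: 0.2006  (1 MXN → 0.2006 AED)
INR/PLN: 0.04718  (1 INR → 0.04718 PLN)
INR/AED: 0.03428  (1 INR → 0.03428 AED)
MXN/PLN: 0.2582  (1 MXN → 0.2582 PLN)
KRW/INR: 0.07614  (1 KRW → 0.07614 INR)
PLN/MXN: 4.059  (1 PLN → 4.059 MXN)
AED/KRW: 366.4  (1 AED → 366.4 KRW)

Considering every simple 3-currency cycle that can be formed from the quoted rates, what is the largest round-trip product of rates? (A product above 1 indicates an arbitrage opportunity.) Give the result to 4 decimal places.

1.1925

INR→PLN→MXN→INR: 0.04718 × 4.059 × 6.227 = 1.19249
INR→AED→KRW→INR: 0.03428 × 366.4 × 0.07614 = 0.95633
Maximum is INR→PLN→MXN→INR at 1.1925; arbitrage exists.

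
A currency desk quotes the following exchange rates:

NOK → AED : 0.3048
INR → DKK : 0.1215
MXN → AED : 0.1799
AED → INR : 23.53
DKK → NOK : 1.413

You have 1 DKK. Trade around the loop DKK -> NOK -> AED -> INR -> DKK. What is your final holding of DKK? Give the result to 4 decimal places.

1 DKK × 1.413 = 1.413 NOK
1.413 NOK × 0.3048 = 0.4306824 AED
0.4306824 AED × 23.53 = 10.133956872 INR
10.133956872 INR × 0.1215 = 1.231275759948 DKK

1.2313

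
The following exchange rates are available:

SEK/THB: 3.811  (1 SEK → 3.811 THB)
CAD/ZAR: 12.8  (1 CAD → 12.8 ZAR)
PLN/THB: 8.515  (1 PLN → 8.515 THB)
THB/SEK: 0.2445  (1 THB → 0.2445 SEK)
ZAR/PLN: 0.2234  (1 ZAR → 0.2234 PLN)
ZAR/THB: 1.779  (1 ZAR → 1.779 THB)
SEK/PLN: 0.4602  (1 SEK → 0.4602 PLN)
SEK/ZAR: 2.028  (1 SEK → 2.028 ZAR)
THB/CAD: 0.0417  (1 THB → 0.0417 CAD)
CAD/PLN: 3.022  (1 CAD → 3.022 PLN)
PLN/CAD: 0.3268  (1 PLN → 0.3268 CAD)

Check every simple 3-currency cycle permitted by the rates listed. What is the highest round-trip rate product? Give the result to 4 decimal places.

1.0730

PLN→THB→CAD→PLN: 8.515 × 0.0417 × 3.022 = 1.07304
PLN→THB→SEK→PLN: 8.515 × 0.2445 × 0.4602 = 0.95810
CAD→ZAR→THB→CAD: 12.8 × 1.779 × 0.0417 = 0.94956
PLN→CAD→ZAR→PLN: 0.3268 × 12.8 × 0.2234 = 0.93449
ZAR→THB→SEK→ZAR: 1.779 × 0.2445 × 2.028 = 0.88211
Maximum is PLN→THB→CAD→PLN at 1.0730; arbitrage exists.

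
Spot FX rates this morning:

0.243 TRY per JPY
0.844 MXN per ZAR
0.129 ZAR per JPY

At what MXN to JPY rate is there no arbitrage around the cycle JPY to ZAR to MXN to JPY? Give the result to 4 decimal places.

9.1848

Known legs of the cycle: 0.129 × 0.844 = 0.108876
For no arbitrage the full-cycle product must be 1, so the missing rate is 1 / 0.108876 ≈ 9.184761.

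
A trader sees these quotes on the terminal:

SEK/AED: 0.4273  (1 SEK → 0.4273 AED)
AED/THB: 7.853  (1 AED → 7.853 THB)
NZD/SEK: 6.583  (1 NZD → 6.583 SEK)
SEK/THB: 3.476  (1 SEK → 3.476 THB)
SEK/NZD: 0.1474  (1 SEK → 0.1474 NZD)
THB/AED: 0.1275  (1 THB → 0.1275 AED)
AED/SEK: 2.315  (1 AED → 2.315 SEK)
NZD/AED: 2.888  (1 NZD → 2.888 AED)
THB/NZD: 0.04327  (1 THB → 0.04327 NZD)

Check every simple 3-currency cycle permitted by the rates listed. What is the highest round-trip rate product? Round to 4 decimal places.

1.0260

THB→AED→SEK→THB: 0.1275 × 2.315 × 3.476 = 1.02598
NZD→SEK→THB→NZD: 6.583 × 3.476 × 0.04327 = 0.99013
NZD→AED→SEK→NZD: 2.888 × 2.315 × 0.1474 = 0.98548
NZD→AED→THB→NZD: 2.888 × 7.853 × 0.04327 = 0.98134
Maximum is THB→AED→SEK→THB at 1.0260; arbitrage exists.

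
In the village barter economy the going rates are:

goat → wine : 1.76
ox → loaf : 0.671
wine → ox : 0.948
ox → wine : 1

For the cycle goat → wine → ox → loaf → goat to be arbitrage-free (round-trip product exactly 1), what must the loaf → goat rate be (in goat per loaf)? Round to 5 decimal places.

0.89322

Known legs of the cycle: 1.76 × 0.948 × 0.671 = 1.11955008
For no arbitrage the full-cycle product must be 1, so the missing rate is 1 / 1.11955008 ≈ 0.8932160.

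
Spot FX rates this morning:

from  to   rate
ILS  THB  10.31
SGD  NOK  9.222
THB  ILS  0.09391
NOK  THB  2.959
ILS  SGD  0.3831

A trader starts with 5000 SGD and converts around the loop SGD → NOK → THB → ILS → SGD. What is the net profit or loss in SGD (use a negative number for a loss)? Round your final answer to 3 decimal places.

-91.327

5000 SGD × 9.222 = 46110 NOK
46110 NOK × 2.959 = 136439.49 THB
136439.49 THB × 0.09391 = 12813.0325059 ILS
12813.0325059 ILS × 0.3831 = 4908.67275301029 SGD
Net change: 4908.67275301029 − 5000 = -91.32724698971 SGD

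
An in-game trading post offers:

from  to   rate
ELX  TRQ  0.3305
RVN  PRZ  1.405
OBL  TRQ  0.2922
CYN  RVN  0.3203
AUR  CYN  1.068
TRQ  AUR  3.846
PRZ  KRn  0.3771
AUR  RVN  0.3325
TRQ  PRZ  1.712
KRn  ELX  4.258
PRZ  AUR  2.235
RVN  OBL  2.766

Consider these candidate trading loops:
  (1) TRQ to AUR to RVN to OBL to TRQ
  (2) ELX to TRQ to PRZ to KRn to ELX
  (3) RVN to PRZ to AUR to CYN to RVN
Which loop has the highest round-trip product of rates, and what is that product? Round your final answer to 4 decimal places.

(1) 3.846 × 0.3325 × 2.766 × 0.2922 = 1.03355
(2) 0.3305 × 1.712 × 0.3771 × 4.258 = 0.90853
(3) 1.405 × 2.235 × 1.068 × 0.3203 = 1.07419
Highest is cycle (3) at 1.0742 (>1, arbitrage).

1.0742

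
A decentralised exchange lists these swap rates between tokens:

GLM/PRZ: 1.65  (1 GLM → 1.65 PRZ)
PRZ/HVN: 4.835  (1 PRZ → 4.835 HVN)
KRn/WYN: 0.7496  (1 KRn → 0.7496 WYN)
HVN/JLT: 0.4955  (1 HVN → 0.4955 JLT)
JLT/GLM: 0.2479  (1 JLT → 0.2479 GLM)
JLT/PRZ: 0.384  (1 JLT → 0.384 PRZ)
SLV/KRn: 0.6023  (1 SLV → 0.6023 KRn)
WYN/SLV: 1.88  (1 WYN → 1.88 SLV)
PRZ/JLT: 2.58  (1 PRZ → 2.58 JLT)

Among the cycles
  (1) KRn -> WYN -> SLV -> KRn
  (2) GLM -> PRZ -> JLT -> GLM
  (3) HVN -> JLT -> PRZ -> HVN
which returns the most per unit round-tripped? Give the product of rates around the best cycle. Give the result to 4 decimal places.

1.0553

(1) 0.7496 × 1.88 × 0.6023 = 0.84879
(2) 1.65 × 2.58 × 0.2479 = 1.05531
(3) 0.4955 × 0.384 × 4.835 = 0.91997
Highest is cycle (2) at 1.0553 (>1, arbitrage).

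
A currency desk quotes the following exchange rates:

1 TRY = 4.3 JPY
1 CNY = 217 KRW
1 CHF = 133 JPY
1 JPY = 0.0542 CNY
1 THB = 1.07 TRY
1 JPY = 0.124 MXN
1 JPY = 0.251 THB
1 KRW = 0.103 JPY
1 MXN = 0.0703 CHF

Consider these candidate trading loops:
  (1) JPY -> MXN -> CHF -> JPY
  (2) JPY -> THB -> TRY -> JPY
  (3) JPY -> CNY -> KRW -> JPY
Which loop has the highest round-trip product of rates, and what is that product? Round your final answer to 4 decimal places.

(1) 0.124 × 0.0703 × 133 = 1.15939
(2) 0.251 × 1.07 × 4.3 = 1.15485
(3) 0.0542 × 217 × 0.103 = 1.21142
Highest is cycle (3) at 1.2114 (>1, arbitrage).

1.2114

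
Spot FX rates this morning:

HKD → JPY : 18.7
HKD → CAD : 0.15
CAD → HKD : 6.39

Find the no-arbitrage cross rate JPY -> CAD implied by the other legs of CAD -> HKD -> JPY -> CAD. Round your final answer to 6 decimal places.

0.008369

Known legs of the cycle: 6.39 × 18.7 = 119.493
For no arbitrage the full-cycle product must be 1, so the missing rate is 1 / 119.493 ≈ 0.00836869.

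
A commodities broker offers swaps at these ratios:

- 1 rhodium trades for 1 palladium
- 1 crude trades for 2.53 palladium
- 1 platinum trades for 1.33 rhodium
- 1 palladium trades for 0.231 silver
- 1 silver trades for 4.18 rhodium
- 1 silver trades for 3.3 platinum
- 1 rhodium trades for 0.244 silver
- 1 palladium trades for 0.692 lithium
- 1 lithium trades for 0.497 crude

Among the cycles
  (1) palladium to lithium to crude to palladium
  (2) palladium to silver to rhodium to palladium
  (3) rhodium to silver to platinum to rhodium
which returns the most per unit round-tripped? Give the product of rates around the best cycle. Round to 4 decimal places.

(1) 0.692 × 0.497 × 2.53 = 0.87013
(2) 0.231 × 4.18 × 1 = 0.96558
(3) 0.244 × 3.3 × 1.33 = 1.07092
Highest is cycle (3) at 1.0709 (>1, arbitrage).

1.0709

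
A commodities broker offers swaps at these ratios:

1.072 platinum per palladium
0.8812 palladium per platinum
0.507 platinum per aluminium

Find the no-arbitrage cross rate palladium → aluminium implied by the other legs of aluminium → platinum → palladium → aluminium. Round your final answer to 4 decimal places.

2.2383

Known legs of the cycle: 0.507 × 0.8812 = 0.4467684
For no arbitrage the full-cycle product must be 1, so the missing rate is 1 / 0.4467684 ≈ 2.238296.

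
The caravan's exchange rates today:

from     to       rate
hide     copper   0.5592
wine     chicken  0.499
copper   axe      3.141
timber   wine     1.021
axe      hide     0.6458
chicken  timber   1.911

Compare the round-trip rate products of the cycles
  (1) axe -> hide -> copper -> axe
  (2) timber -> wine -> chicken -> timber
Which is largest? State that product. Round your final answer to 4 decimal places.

1.1343

(1) 0.6458 × 0.5592 × 3.141 = 1.13431
(2) 1.021 × 0.499 × 1.911 = 0.97361
Highest is cycle (1) at 1.1343 (>1, arbitrage).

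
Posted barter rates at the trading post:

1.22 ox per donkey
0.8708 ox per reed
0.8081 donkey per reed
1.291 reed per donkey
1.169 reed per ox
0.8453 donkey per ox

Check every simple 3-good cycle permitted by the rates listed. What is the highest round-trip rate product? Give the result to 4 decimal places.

reed→donkey→ox→reed: 0.8081 × 1.22 × 1.169 = 1.15250
reed→ox→donkey→reed: 0.8708 × 0.8453 × 1.291 = 0.95029
Maximum is reed→donkey→ox→reed at 1.1525; arbitrage exists.

1.1525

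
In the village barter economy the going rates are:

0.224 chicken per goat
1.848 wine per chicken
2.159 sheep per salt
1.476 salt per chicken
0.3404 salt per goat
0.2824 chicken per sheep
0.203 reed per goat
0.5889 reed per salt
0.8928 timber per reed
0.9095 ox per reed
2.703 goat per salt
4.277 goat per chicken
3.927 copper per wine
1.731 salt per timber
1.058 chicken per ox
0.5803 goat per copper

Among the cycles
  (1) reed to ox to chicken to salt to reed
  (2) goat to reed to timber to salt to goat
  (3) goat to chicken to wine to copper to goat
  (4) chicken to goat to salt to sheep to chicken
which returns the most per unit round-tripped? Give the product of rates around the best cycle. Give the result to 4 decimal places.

0.9433

(1) 0.9095 × 1.058 × 1.476 × 0.5889 = 0.83640
(2) 0.203 × 0.8928 × 1.731 × 2.703 = 0.84800
(3) 0.224 × 1.848 × 3.927 × 0.5803 = 0.94333
(4) 4.277 × 0.3404 × 2.159 × 0.2824 = 0.88766
Highest is cycle (3) at 0.9433 (≤1, no arbitrage).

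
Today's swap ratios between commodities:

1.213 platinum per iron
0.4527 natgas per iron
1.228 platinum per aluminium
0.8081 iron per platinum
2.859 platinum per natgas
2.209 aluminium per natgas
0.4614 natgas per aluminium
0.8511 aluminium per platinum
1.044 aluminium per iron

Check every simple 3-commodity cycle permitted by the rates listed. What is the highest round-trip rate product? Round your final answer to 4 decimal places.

natgas→platinum→aluminium→natgas: 2.859 × 0.8511 × 0.4614 = 1.12272
iron→natgas→platinum→iron: 0.4527 × 2.859 × 0.8081 = 1.04590
iron→aluminium→platinum→iron: 1.044 × 1.228 × 0.8081 = 1.03601
Maximum is natgas→platinum→aluminium→natgas at 1.1227; arbitrage exists.

1.1227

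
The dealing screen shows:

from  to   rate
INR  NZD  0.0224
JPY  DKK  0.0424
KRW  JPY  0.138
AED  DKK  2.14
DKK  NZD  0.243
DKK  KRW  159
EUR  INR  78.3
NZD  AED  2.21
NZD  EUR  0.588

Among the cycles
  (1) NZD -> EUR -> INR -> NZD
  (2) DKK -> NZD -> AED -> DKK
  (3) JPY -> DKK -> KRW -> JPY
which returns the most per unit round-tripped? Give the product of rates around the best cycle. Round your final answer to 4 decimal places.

(1) 0.588 × 78.3 × 0.0224 = 1.03130
(2) 0.243 × 2.21 × 2.14 = 1.14924
(3) 0.0424 × 159 × 0.138 = 0.93034
Highest is cycle (2) at 1.1492 (>1, arbitrage).

1.1492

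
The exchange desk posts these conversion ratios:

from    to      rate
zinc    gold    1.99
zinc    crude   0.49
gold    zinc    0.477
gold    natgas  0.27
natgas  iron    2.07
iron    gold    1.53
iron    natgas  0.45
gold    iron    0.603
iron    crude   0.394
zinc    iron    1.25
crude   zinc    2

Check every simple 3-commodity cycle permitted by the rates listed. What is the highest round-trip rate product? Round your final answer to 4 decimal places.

0.9850

zinc→iron→crude→zinc: 1.25 × 0.394 × 2 = 0.98500
gold→zinc→iron→gold: 0.477 × 1.25 × 1.53 = 0.91226
gold→natgas→iron→gold: 0.27 × 2.07 × 1.53 = 0.85512
Maximum is zinc→iron→crude→zinc at 0.9850; no arbitrage — every cycle loses value.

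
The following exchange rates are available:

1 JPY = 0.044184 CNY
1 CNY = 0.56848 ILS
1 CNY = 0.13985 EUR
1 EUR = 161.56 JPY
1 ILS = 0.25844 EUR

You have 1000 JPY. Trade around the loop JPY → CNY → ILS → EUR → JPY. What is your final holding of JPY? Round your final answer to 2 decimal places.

1048.75

1000 JPY × 0.044184 = 44.184 CNY
44.184 CNY × 0.56848 = 25.11772032 ILS
25.11772032 ILS × 0.25844 = 6.4914236395008 EUR
6.4914236395008 EUR × 161.56 = 1048.754403197749248 JPY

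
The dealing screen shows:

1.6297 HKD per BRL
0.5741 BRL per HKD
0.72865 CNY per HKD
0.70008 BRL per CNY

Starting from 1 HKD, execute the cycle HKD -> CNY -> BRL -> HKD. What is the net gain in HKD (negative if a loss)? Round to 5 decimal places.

-0.16867

1 HKD × 0.72865 = 0.72865 CNY
0.72865 CNY × 0.70008 = 0.510113292 BRL
0.510113292 BRL × 1.6297 = 0.8313316319724 HKD
Net change: 0.8313316319724 − 1 = -0.1686683680276 HKD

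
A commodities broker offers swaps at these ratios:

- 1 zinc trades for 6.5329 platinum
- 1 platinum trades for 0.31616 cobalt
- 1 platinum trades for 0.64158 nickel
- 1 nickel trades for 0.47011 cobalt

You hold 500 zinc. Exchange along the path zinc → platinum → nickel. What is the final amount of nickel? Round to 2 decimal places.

2095.69

500 zinc × 6.5329 = 3266.45 platinum
3266.45 platinum × 0.64158 = 2095.688991 nickel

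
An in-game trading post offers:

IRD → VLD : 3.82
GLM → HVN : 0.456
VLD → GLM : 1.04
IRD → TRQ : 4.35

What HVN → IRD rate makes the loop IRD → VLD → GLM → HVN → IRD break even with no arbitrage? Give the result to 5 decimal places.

Known legs of the cycle: 3.82 × 1.04 × 0.456 = 1.8115968
For no arbitrage the full-cycle product must be 1, so the missing rate is 1 / 1.8115968 ≈ 0.5519992.

0.55200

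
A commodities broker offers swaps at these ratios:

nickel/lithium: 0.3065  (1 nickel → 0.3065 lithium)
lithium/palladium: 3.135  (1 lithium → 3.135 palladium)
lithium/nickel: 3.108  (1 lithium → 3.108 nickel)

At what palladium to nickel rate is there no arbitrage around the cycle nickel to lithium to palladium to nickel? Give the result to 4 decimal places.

Known legs of the cycle: 0.3065 × 3.135 = 0.9608775
For no arbitrage the full-cycle product must be 1, so the missing rate is 1 / 0.9608775 ≈ 1.040715.

1.0407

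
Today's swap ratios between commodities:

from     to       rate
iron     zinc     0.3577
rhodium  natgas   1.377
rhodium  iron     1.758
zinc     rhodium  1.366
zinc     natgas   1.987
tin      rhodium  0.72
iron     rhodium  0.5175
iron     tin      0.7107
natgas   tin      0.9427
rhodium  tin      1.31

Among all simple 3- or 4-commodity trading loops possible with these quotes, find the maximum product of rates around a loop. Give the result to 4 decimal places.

0.9346

rhodium→natgas→tin→rhodium: 1.377 × 0.9427 × 0.72 = 0.93463
rhodium→iron→tin→rhodium: 1.758 × 0.7107 × 0.72 = 0.89958
rhodium→iron→zinc→rhodium: 1.758 × 0.3577 × 1.366 = 0.85899
Maximum is rhodium→natgas→tin→rhodium at 0.9346; no arbitrage — every cycle loses value.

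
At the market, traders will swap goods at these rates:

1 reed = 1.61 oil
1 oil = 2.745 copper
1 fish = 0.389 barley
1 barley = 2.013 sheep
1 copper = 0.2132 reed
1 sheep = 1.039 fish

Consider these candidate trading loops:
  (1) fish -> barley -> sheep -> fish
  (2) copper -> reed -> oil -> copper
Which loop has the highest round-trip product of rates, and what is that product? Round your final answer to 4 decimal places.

0.9422

(1) 0.389 × 2.013 × 1.039 = 0.81360
(2) 0.2132 × 1.61 × 2.745 = 0.94223
Highest is cycle (2) at 0.9422 (≤1, no arbitrage).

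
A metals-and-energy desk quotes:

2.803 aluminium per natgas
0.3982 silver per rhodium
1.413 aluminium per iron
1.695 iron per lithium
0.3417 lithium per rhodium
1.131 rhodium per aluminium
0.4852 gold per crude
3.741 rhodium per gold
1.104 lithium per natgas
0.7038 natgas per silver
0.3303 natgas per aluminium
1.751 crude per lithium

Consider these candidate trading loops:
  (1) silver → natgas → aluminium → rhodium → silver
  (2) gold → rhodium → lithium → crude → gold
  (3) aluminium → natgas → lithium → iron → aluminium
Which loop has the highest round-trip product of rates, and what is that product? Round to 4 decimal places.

(1) 0.7038 × 2.803 × 1.131 × 0.3982 = 0.88846
(2) 3.741 × 0.3417 × 1.751 × 0.4852 = 1.08602
(3) 0.3303 × 1.104 × 1.695 × 1.413 = 0.87335
Highest is cycle (2) at 1.0860 (>1, arbitrage).

1.0860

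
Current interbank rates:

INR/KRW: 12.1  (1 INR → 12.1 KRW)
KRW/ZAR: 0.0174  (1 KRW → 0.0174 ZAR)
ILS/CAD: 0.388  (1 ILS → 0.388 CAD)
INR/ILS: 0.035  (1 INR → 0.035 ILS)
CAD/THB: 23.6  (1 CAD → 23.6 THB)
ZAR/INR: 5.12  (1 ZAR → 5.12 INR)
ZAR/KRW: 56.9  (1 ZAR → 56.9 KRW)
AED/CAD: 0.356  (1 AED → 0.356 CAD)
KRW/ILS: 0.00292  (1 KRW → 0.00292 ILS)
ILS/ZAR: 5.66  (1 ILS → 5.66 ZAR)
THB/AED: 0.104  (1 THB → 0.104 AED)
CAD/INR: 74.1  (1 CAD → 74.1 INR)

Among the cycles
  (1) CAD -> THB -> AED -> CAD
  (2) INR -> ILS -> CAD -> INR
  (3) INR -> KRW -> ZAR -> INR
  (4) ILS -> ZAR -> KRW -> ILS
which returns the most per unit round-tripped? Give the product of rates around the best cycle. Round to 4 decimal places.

(1) 23.6 × 0.104 × 0.356 = 0.87377
(2) 0.035 × 0.388 × 74.1 = 1.00628
(3) 12.1 × 0.0174 × 5.12 = 1.07796
(4) 5.66 × 56.9 × 0.00292 = 0.94040
Highest is cycle (3) at 1.0780 (>1, arbitrage).

1.0780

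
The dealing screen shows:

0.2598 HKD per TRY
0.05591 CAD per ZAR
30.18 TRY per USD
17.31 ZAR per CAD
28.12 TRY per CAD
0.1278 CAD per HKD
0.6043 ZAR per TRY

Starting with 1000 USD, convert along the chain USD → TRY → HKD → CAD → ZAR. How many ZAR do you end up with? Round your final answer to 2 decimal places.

1000 USD × 30.18 = 30180 TRY
30180 TRY × 0.2598 = 7840.764 HKD
7840.764 HKD × 0.1278 = 1002.0496392 CAD
1002.0496392 CAD × 17.31 = 17345.479254552 ZAR

17345.48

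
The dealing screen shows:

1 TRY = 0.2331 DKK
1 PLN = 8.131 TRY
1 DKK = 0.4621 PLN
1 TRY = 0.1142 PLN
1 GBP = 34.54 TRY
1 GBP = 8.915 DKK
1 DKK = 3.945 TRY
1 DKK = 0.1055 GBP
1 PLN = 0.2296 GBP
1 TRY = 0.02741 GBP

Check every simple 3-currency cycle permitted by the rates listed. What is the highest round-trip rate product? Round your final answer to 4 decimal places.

DKK→TRY→GBP→DKK: 3.945 × 0.02741 × 8.915 = 0.96400
DKK→PLN→GBP→DKK: 0.4621 × 0.2296 × 8.915 = 0.94587
TRY→PLN→GBP→TRY: 0.1142 × 0.2296 × 34.54 = 0.90565
DKK→PLN→TRY→DKK: 0.4621 × 8.131 × 0.2331 = 0.87583
DKK→GBP→TRY→DKK: 0.1055 × 34.54 × 0.2331 = 0.84941
Maximum is DKK→TRY→GBP→DKK at 0.9640; no arbitrage — every cycle loses value.

0.9640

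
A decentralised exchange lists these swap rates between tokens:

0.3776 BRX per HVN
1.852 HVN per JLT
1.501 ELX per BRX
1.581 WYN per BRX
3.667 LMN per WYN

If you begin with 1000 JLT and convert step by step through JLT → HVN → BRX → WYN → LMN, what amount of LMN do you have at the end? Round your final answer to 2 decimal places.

4054.30

1000 JLT × 1.852 = 1852 HVN
1852 HVN × 0.3776 = 699.3152 BRX
699.3152 BRX × 1.581 = 1105.6173312 WYN
1105.6173312 WYN × 3.667 = 4054.2987535104 LMN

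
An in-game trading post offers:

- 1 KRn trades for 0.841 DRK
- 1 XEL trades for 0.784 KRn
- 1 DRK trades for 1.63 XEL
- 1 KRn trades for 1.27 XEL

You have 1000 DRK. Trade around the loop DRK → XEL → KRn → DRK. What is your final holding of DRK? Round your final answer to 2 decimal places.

1000 DRK × 1.63 = 1630 XEL
1630 XEL × 0.784 = 1277.92 KRn
1277.92 KRn × 0.841 = 1074.73072 DRK

1074.73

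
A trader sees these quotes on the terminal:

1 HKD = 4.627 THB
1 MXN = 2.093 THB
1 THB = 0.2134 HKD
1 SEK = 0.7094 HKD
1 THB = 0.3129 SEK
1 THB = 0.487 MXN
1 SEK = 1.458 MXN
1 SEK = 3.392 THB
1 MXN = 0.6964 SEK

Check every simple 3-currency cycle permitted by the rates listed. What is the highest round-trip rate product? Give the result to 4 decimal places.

1.1504

MXN→SEK→THB→MXN: 0.6964 × 3.392 × 0.487 = 1.15039
SEK→HKD→THB→SEK: 0.7094 × 4.627 × 0.3129 = 1.02706
MXN→THB→SEK→MXN: 2.093 × 0.3129 × 1.458 = 0.95484
Maximum is MXN→SEK→THB→MXN at 1.1504; arbitrage exists.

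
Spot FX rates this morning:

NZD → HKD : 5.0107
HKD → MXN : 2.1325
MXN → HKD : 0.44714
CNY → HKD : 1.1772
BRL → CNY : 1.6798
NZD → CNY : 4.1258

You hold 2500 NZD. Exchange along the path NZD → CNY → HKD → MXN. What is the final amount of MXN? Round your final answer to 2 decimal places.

25893.30

2500 NZD × 4.1258 = 10314.5 CNY
10314.5 CNY × 1.1772 = 12142.2294 HKD
12142.2294 HKD × 2.1325 = 25893.3041955 MXN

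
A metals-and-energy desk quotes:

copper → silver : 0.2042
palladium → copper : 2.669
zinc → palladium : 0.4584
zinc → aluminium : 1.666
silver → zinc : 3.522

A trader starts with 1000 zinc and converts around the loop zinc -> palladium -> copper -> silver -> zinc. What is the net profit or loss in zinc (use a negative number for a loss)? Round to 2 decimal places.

-120.09

1000 zinc × 0.4584 = 458.4 palladium
458.4 palladium × 2.669 = 1223.4696 copper
1223.4696 copper × 0.2042 = 249.83249232 silver
249.83249232 silver × 3.522 = 879.91003795104 zinc
Net change: 879.91003795104 − 1000 = -120.08996204896 zinc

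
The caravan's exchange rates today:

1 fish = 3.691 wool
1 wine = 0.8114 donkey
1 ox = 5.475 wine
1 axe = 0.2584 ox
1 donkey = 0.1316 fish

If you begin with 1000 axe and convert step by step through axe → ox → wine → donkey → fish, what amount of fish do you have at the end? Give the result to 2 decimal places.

1000 axe × 0.2584 = 258.4 ox
258.4 ox × 5.475 = 1414.74 wine
1414.74 wine × 0.8114 = 1147.920036 donkey
1147.920036 donkey × 0.1316 = 151.0662767376 fish

151.07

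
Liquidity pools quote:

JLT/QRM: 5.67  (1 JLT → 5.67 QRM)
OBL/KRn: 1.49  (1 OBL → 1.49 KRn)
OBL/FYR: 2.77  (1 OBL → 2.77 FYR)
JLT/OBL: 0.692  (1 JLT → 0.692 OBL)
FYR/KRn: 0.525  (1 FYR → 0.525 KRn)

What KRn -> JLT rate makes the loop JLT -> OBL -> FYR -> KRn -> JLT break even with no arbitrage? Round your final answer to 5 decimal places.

Known legs of the cycle: 0.692 × 2.77 × 0.525 = 1.006341
For no arbitrage the full-cycle product must be 1, so the missing rate is 1 / 1.006341 ≈ 0.9936990.

0.99370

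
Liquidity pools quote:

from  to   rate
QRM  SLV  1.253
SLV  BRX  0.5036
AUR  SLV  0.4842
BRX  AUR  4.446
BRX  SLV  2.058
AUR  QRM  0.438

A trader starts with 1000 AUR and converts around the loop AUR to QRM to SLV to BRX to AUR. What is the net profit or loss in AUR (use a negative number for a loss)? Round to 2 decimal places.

1000 AUR × 0.438 = 438 QRM
438 QRM × 1.253 = 548.814 SLV
548.814 SLV × 0.5036 = 276.3827304 BRX
276.3827304 BRX × 4.446 = 1228.7976193584 AUR
Net change: 1228.7976193584 − 1000 = 228.7976193584 AUR

228.80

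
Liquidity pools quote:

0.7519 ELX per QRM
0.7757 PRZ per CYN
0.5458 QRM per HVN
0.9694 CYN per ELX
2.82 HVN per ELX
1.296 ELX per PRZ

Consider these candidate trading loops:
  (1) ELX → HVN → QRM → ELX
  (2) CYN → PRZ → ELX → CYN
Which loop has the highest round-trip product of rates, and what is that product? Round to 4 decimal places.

(1) 2.82 × 0.5458 × 0.7519 = 1.15729
(2) 0.7757 × 1.296 × 0.9694 = 0.97454
Highest is cycle (1) at 1.1573 (>1, arbitrage).

1.1573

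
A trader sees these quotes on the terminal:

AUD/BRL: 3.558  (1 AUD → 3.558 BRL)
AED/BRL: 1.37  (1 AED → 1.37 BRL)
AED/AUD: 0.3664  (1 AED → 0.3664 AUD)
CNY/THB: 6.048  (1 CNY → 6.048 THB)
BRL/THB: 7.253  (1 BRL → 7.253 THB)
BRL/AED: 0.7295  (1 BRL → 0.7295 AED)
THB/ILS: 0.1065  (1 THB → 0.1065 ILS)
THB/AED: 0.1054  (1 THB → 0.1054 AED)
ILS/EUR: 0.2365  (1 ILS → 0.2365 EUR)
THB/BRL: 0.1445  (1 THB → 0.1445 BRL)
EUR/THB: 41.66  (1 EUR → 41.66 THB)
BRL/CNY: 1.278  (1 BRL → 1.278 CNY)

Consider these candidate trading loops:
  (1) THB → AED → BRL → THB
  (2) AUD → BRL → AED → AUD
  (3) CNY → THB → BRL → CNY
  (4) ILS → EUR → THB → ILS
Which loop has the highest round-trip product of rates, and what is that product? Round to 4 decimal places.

1.1169

(1) 0.1054 × 1.37 × 7.253 = 1.04732
(2) 3.558 × 0.7295 × 0.3664 = 0.95101
(3) 6.048 × 0.1445 × 1.278 = 1.11689
(4) 0.2365 × 41.66 × 0.1065 = 1.04930
Highest is cycle (3) at 1.1169 (>1, arbitrage).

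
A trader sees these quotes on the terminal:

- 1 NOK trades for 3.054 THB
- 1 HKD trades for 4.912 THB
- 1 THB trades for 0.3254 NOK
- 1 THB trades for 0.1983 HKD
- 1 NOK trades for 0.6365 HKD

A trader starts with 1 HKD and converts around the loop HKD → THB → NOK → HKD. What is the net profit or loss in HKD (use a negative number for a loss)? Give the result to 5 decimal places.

1 HKD × 4.912 = 4.912 THB
4.912 THB × 0.3254 = 1.5983648 NOK
1.5983648 NOK × 0.6365 = 1.0173591952 HKD
Net change: 1.0173591952 − 1 = 0.0173591952 HKD

0.01736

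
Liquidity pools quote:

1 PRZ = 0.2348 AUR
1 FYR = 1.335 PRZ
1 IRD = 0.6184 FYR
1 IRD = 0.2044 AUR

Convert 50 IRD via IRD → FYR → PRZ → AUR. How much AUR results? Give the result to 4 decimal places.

50 IRD × 0.6184 = 30.92 FYR
30.92 FYR × 1.335 = 41.2782 PRZ
41.2782 PRZ × 0.2348 = 9.69212136 AUR

9.6921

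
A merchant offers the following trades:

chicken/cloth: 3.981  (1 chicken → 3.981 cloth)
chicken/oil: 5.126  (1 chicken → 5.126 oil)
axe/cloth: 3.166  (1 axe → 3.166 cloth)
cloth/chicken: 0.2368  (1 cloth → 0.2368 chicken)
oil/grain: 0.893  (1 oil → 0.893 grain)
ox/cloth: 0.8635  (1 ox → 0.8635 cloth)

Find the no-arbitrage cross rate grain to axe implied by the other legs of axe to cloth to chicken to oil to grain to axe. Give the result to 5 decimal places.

Known legs of the cycle: 3.166 × 0.2368 × 5.126 × 0.893 = 3.4318055267584
For no arbitrage the full-cycle product must be 1, so the missing rate is 1 / 3.4318055267584 ≈ 0.2913918.

0.29139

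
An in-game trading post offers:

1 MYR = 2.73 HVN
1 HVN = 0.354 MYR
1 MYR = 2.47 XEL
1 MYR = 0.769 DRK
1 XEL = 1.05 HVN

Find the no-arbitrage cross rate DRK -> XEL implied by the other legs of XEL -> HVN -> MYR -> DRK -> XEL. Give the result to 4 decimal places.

Known legs of the cycle: 1.05 × 0.354 × 0.769 = 0.2858373
For no arbitrage the full-cycle product must be 1, so the missing rate is 1 / 0.2858373 ≈ 3.498494.

3.4985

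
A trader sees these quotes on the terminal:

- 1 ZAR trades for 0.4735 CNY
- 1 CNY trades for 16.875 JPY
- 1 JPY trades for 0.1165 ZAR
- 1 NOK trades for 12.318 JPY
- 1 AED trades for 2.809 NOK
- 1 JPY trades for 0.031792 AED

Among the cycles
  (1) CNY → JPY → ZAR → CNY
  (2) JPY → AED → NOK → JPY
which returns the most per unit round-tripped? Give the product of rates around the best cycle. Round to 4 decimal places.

(1) 16.875 × 0.1165 × 0.4735 = 0.93087
(2) 0.031792 × 2.809 × 12.318 = 1.10004
Highest is cycle (2) at 1.1000 (>1, arbitrage).

1.1000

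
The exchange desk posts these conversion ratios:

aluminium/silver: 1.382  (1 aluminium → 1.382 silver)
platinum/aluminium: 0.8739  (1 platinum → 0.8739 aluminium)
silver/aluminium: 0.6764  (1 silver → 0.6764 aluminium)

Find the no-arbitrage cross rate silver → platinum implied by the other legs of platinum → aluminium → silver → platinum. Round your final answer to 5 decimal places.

Known legs of the cycle: 0.8739 × 1.382 = 1.2077298
For no arbitrage the full-cycle product must be 1, so the missing rate is 1 / 1.2077298 ≈ 0.8279998.

0.82800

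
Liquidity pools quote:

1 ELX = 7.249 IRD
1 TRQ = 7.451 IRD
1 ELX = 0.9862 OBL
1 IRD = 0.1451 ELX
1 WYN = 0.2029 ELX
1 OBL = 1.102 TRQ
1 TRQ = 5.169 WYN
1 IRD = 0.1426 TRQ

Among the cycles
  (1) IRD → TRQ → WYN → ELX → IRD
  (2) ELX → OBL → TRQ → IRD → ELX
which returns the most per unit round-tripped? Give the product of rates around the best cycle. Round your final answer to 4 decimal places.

(1) 0.1426 × 5.169 × 0.2029 × 7.249 = 1.08414
(2) 0.9862 × 1.102 × 7.451 × 0.1451 = 1.17497
Highest is cycle (2) at 1.1750 (>1, arbitrage).

1.1750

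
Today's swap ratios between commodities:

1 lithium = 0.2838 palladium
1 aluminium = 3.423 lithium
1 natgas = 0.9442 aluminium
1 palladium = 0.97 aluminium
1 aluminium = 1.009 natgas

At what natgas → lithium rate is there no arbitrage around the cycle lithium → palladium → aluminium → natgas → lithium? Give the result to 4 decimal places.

Known legs of the cycle: 0.2838 × 0.97 × 1.009 = 0.277763574
For no arbitrage the full-cycle product must be 1, so the missing rate is 1 / 0.277763574 ≈ 3.600184.

3.6002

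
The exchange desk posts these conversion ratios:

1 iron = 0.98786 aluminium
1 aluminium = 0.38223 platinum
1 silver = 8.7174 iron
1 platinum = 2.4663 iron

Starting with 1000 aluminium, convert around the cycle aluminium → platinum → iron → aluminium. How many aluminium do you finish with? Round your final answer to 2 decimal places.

931.25

1000 aluminium × 0.38223 = 382.23 platinum
382.23 platinum × 2.4663 = 942.693849 iron
942.693849 iron × 0.98786 = 931.24954567314 aluminium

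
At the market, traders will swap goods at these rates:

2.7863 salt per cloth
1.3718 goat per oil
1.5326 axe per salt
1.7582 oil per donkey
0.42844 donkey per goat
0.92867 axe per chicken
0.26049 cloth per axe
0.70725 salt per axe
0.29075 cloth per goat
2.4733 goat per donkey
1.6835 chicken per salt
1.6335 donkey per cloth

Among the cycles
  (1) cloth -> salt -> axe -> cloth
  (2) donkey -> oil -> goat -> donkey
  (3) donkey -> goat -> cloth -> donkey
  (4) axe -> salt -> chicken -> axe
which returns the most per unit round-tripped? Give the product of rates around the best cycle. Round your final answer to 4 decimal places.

1.1747

(1) 2.7863 × 1.5326 × 0.26049 = 1.11237
(2) 1.7582 × 1.3718 × 0.42844 = 1.03335
(3) 2.4733 × 0.29075 × 1.6335 = 1.17467
(4) 0.70725 × 1.6835 × 0.92867 = 1.10573
Highest is cycle (3) at 1.1747 (>1, arbitrage).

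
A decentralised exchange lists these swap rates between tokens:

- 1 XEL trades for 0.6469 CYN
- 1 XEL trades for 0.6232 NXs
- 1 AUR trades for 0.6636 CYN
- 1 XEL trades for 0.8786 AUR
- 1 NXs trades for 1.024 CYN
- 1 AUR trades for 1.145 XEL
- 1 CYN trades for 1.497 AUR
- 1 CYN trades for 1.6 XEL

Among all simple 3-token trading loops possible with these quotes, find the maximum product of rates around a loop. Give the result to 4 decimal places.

1.1088

AUR→XEL→CYN→AUR: 1.145 × 0.6469 × 1.497 = 1.10883
XEL→NXs→CYN→XEL: 0.6232 × 1.024 × 1.6 = 1.02105
AUR→CYN→XEL→AUR: 0.6636 × 1.6 × 0.8786 = 0.93286
Maximum is AUR→XEL→CYN→AUR at 1.1088; arbitrage exists.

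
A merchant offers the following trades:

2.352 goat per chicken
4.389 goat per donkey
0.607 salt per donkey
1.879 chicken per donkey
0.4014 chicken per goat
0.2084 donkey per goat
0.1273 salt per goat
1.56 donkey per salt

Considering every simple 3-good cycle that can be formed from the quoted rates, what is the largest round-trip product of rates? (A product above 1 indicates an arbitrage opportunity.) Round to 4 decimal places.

0.9210

donkey→chicken→goat→donkey: 1.879 × 2.352 × 0.2084 = 0.92100
salt→donkey→goat→salt: 1.56 × 4.389 × 0.1273 = 0.87160
Maximum is donkey→chicken→goat→donkey at 0.9210; no arbitrage — every cycle loses value.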